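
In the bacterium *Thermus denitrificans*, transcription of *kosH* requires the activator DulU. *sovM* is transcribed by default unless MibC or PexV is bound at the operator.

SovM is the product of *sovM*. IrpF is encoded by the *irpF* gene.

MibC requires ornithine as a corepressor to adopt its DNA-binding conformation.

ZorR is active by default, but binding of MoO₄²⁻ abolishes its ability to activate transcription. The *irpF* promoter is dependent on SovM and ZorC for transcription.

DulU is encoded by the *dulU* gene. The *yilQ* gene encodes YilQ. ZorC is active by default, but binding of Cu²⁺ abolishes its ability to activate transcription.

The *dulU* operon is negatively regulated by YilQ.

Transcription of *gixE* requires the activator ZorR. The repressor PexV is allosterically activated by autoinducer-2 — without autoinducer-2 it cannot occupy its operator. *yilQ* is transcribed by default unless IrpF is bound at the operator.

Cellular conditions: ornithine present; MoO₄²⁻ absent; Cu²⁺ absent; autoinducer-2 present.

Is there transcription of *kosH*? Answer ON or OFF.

Ornithine is present, so MibC is active.
Autoinducer-2 is present, so PexV is active.
With repressor MibC bound, *sovM* is not transcribed.
So SovM is not produced.
Cu²⁺ is absent, so ZorC is active.
Required activator SovM is absent, so *irpF* is not transcribed.
So IrpF is not produced.
With no repressor bound, *yilQ* is transcribed.
So YilQ is produced and active.
With repressor YilQ bound, *dulU* is not transcribed.
So DulU is not produced.
Required activator DulU is absent, so *kosH* is not transcribed.

OFF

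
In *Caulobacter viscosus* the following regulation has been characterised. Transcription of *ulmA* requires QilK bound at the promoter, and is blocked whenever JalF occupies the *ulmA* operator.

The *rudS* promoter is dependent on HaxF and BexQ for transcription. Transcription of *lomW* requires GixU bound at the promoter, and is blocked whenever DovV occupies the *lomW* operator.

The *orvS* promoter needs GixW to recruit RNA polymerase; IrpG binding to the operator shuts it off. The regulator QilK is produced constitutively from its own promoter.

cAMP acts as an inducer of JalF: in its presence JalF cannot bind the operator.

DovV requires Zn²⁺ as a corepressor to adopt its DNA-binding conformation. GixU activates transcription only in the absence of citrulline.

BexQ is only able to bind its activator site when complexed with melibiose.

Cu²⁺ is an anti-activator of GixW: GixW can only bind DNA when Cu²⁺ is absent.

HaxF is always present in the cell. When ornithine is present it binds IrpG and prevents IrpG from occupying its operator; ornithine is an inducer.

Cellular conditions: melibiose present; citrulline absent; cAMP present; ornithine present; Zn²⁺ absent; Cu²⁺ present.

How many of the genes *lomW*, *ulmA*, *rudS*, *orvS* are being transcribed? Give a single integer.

3

Citrulline is absent, so GixU is active.
Zn²⁺ is absent, so DovV is inactive.
No repressor is bound and GixU is active, so *lomW* is transcribed.
→ *lomW* is ON.
cAMP is present, so JalF is inactive.
QilK is produced constitutively and is active.
No repressor is bound and QilK is active, so *ulmA* is transcribed.
→ *ulmA* is ON.
HaxF is produced constitutively and is active.
Melibiose is present, so BexQ is active.
No repressor is bound and HaxF and BexQ are active, so *rudS* is transcribed.
→ *rudS* is ON.
Cu²⁺ is present, so GixW is inactive.
Ornithine is present, so IrpG is inactive.
Required activator GixW is absent, so *orvS* is not transcribed.
→ *orvS* is OFF.
3 of the 4 genes are transcribed.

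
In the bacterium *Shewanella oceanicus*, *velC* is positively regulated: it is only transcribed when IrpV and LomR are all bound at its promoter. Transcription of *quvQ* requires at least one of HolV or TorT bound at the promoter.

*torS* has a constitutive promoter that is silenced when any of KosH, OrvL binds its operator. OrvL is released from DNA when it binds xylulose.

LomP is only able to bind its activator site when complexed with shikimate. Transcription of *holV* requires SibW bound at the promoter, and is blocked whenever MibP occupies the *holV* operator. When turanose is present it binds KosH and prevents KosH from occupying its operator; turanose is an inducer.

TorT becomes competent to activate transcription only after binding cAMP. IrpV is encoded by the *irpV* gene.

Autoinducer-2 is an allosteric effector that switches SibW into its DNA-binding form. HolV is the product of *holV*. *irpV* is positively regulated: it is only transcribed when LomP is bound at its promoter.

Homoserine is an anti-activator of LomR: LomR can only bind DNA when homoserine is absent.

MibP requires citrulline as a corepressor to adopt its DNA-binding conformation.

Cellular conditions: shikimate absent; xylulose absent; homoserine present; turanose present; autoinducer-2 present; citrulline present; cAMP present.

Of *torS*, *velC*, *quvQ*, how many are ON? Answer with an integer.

Turanose is present, so KosH is inactive.
Xylulose is absent, so OrvL is active.
With repressor OrvL bound, *torS* is not transcribed.
→ *torS* is OFF.
Shikimate is absent, so LomP is inactive.
Required activator LomP is absent, so *irpV* is not transcribed.
So IrpV is not produced.
Homoserine is present, so LomR is inactive.
Required activator IrpV is absent, so *velC* is not transcribed.
→ *velC* is OFF.
Citrulline is present, so MibP is active.
Autoinducer-2 is present, so SibW is active.
With repressor MibP bound, *holV* is not transcribed.
So HolV is not produced.
cAMP is present, so TorT is active.
Activator TorT is present, so *quvQ* is transcribed.
→ *quvQ* is ON.
1 of the 3 genes is transcribed.

1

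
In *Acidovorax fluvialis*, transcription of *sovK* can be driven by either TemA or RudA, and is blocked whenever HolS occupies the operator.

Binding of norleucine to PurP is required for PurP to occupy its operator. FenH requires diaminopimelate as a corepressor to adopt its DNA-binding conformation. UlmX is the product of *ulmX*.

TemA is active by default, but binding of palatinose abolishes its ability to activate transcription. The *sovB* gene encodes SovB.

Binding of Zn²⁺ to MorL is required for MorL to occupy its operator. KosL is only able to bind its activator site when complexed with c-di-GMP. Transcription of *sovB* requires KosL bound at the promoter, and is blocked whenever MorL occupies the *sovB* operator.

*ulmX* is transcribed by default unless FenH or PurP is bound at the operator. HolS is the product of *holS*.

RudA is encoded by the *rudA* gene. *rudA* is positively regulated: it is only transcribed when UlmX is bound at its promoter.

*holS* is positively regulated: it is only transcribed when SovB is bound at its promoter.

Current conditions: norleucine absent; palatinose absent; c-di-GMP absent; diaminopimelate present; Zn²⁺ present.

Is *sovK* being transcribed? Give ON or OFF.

Palatinose is absent, so TemA is active.
Diaminopimelate is present, so FenH is active.
Norleucine is absent, so PurP is inactive.
With repressor FenH bound, *ulmX* is not transcribed.
So UlmX is not produced.
Required activator UlmX is absent, so *rudA* is not transcribed.
So RudA is not produced.
Zn²⁺ is present, so MorL is active.
c-di-GMP is absent, so KosL is inactive.
With repressor MorL bound, *sovB* is not transcribed.
So SovB is not produced.
Required activator SovB is absent, so *holS* is not transcribed.
So HolS is not produced.
Activator TemA is present, so *sovK* is transcribed.

ON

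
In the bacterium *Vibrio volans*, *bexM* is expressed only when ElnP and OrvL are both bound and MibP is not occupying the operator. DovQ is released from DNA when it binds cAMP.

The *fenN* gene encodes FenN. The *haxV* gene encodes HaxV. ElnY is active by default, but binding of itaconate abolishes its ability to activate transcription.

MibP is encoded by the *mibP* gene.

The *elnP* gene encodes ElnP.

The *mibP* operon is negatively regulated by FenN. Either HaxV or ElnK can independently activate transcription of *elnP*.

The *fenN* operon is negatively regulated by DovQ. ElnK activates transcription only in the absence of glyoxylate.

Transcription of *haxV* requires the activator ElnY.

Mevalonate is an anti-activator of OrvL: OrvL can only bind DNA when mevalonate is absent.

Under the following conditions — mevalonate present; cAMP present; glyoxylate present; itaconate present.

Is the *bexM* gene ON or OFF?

OFF

cAMP is present, so DovQ is inactive.
With no repressor bound, *fenN* is transcribed.
So FenN is produced and active.
With repressor FenN bound, *mibP* is not transcribed.
So MibP is not produced.
Itaconate is present, so ElnY is inactive.
Required activator ElnY is absent, so *haxV* is not transcribed.
So HaxV is not produced.
Glyoxylate is present, so ElnK is inactive.
No activator is available at the *elnP* promoter, so *elnP* is not transcribed.
So ElnP is not produced.
Mevalonate is present, so OrvL is inactive.
Required activator ElnP is absent, so *bexM* is not transcribed.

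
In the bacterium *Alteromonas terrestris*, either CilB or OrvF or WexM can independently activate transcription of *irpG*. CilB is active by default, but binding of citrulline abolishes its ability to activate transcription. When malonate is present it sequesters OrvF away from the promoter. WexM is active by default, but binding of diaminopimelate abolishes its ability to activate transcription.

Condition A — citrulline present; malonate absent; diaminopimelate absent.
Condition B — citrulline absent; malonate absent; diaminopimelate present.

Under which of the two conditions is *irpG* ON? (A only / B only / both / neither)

both

Condition A:
Citrulline is present, so CilB is inactive.
Malonate is absent, so OrvF is active.
Diaminopimelate is absent, so WexM is active.
Activator OrvF is present, so *irpG* is transcribed.
→ *irpG* is ON in A.
Condition B:
Citrulline is absent, so CilB is active.
Malonate is absent, so OrvF is active.
Diaminopimelate is present, so WexM is inactive.
Activator CilB is present, so *irpG* is transcribed.
→ *irpG* is ON in B.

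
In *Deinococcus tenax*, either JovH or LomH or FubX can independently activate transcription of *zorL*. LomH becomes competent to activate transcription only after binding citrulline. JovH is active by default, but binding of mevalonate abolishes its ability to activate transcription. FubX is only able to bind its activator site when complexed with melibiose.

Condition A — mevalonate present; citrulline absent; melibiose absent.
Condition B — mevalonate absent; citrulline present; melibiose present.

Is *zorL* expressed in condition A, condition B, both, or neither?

B only

Condition A:
Mevalonate is present, so JovH is inactive.
Citrulline is absent, so LomH is inactive.
Melibiose is absent, so FubX is inactive.
No activator is available at the *zorL* promoter, so *zorL* is not transcribed.
→ *zorL* is OFF in A.
Condition B:
Mevalonate is absent, so JovH is active.
Citrulline is present, so LomH is active.
Melibiose is present, so FubX is active.
Activator JovH is present, so *zorL* is transcribed.
→ *zorL* is ON in B.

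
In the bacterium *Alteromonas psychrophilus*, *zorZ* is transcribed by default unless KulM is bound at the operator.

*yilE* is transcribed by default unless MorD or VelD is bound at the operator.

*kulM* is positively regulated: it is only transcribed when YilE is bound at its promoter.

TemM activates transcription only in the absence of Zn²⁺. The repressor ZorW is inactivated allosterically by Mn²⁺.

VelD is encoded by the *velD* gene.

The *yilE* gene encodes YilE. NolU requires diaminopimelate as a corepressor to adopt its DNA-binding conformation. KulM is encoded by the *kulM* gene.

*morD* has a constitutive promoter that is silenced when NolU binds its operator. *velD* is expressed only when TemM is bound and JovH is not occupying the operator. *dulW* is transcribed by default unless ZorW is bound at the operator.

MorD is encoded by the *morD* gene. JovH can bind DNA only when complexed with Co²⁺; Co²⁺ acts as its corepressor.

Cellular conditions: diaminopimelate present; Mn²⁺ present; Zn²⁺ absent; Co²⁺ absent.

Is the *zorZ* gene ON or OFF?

ON

Diaminopimelate is present, so NolU is active.
With repressor NolU bound, *morD* is not transcribed.
So MorD is not produced.
Zn²⁺ is absent, so TemM is active.
Co²⁺ is absent, so JovH is inactive.
No repressor is bound and TemM is active, so *velD* is transcribed.
So VelD is produced and active.
With repressor VelD bound, *yilE* is not transcribed.
So YilE is not produced.
Required activator YilE is absent, so *kulM* is not transcribed.
So KulM is not produced.
With no repressor bound, *zorZ* is transcribed.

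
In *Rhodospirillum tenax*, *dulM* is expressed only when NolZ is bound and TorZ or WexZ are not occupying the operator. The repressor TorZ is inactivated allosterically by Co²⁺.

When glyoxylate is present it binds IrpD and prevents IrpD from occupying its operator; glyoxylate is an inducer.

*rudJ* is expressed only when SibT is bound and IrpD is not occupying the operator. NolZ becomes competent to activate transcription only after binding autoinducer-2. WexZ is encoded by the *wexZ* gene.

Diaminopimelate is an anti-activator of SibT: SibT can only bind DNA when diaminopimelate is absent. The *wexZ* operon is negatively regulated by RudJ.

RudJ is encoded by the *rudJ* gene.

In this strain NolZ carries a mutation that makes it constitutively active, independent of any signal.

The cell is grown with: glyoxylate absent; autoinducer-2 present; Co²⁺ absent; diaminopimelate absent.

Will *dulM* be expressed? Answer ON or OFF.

OFF

NolZ is constitutively active in this strain.
Co²⁺ is absent, so TorZ is active.
Diaminopimelate is absent, so SibT is active.
Glyoxylate is absent, so IrpD is active.
With repressor IrpD bound, *rudJ* is not transcribed.
So RudJ is not produced.
With no repressor bound, *wexZ* is transcribed.
So WexZ is produced and active.
With repressor TorZ bound, *dulM* is not transcribed.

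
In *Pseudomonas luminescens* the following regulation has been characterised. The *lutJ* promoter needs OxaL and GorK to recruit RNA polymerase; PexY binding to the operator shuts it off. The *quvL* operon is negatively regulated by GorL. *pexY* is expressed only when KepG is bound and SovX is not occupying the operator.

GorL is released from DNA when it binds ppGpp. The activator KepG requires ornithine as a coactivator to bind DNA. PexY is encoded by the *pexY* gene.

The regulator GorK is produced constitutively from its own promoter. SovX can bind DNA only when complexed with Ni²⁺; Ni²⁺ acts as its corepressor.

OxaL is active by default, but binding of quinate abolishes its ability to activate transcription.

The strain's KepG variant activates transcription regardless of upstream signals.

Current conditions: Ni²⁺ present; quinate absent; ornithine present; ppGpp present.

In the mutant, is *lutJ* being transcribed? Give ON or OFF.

ON

Quinate is absent, so OxaL is active.
GorK is produced constitutively and is active.
KepG is constitutively active in this strain.
Ni²⁺ is present, so SovX is active.
With repressor SovX bound, *pexY* is not transcribed.
So PexY is not produced.
No repressor is bound and OxaL and GorK are active, so *lutJ* is transcribed.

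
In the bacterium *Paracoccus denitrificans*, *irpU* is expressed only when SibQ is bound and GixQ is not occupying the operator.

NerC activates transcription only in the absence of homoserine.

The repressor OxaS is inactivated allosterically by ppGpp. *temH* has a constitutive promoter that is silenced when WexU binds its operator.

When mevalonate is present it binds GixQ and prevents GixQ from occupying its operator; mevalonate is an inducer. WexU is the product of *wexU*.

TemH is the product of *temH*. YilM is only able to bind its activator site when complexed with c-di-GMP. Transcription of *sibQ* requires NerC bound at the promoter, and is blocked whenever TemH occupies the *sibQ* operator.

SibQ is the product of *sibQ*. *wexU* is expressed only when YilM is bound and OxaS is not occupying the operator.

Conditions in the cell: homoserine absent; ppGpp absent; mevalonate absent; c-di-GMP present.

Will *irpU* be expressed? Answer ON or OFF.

OFF

c-di-GMP is present, so YilM is active.
ppGpp is absent, so OxaS is active.
With repressor OxaS bound, *wexU* is not transcribed.
So WexU is not produced.
With no repressor bound, *temH* is transcribed.
So TemH is produced and active.
Homoserine is absent, so NerC is active.
With repressor TemH bound, *sibQ* is not transcribed.
So SibQ is not produced.
Mevalonate is absent, so GixQ is active.
With repressor GixQ bound, *irpU* is not transcribed.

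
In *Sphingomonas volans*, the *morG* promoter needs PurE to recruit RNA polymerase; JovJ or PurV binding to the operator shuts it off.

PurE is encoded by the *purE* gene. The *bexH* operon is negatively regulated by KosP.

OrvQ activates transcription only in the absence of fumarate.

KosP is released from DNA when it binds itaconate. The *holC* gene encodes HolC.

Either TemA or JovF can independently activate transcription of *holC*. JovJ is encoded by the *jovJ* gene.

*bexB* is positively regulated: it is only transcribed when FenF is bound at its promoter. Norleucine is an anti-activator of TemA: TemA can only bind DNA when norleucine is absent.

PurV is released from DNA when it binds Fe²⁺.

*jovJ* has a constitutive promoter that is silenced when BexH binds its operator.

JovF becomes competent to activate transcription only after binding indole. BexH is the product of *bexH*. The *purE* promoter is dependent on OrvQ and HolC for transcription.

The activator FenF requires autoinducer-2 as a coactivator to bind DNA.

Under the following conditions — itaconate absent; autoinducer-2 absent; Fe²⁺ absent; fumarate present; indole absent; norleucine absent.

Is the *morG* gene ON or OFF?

Fumarate is present, so OrvQ is inactive.
Norleucine is absent, so TemA is active.
Indole is absent, so JovF is inactive.
Activator TemA is present, so *holC* is transcribed.
So HolC is produced and active.
Required activator OrvQ is absent, so *purE* is not transcribed.
So PurE is not produced.
Itaconate is absent, so KosP is active.
With repressor KosP bound, *bexH* is not transcribed.
So BexH is not produced.
With no repressor bound, *jovJ* is transcribed.
So JovJ is produced and active.
Fe²⁺ is absent, so PurV is active.
With repressor JovJ bound, *morG* is not transcribed.

OFF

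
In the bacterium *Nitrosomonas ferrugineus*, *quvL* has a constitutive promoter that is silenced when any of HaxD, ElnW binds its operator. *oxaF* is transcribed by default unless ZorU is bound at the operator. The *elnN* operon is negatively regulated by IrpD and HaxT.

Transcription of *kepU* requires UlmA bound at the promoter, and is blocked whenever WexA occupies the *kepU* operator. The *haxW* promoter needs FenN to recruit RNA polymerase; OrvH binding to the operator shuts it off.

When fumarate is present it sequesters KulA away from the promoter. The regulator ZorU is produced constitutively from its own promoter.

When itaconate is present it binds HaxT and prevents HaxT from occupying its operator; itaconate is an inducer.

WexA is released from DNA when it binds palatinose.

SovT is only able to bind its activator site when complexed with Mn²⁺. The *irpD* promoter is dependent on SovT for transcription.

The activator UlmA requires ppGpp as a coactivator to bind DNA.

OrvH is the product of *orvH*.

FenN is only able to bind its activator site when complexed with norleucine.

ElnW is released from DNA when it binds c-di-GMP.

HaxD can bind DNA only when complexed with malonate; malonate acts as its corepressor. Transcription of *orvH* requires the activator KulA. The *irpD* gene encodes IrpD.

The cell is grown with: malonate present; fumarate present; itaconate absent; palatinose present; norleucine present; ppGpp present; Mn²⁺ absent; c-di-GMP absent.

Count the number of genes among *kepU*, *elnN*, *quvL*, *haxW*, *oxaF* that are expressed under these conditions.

ppGpp is present, so UlmA is active.
Palatinose is present, so WexA is inactive.
No repressor is bound and UlmA is active, so *kepU* is transcribed.
→ *kepU* is ON.
Mn²⁺ is absent, so SovT is inactive.
Required activator SovT is absent, so *irpD* is not transcribed.
So IrpD is not produced.
Itaconate is absent, so HaxT is active.
With repressor HaxT bound, *elnN* is not transcribed.
→ *elnN* is OFF.
Malonate is present, so HaxD is active.
c-di-GMP is absent, so ElnW is active.
With repressor HaxD bound, *quvL* is not transcribed.
→ *quvL* is OFF.
Fumarate is present, so KulA is inactive.
Required activator KulA is absent, so *orvH* is not transcribed.
So OrvH is not produced.
Norleucine is present, so FenN is active.
No repressor is bound and FenN is active, so *haxW* is transcribed.
→ *haxW* is ON.
ZorU is produced constitutively and is active.
With repressor ZorU bound, *oxaF* is not transcribed.
→ *oxaF* is OFF.
2 of the 5 genes are transcribed.

2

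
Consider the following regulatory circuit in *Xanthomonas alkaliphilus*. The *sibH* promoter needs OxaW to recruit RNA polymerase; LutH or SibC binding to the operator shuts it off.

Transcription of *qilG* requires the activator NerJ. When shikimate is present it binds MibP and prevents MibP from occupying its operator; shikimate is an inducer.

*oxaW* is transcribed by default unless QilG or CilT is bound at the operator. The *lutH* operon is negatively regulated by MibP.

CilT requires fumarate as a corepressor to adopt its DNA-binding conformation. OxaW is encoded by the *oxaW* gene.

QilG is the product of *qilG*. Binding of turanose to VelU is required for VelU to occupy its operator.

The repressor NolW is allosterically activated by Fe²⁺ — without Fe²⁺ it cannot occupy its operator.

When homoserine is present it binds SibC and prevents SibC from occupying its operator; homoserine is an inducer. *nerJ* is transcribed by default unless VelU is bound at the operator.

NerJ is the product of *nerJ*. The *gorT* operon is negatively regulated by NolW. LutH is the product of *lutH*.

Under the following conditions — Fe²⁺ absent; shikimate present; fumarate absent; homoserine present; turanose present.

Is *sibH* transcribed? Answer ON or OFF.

OFF

Shikimate is present, so MibP is inactive.
With no repressor bound, *lutH* is transcribed.
So LutH is produced and active.
Turanose is present, so VelU is active.
With repressor VelU bound, *nerJ* is not transcribed.
So NerJ is not produced.
Required activator NerJ is absent, so *qilG* is not transcribed.
So QilG is not produced.
Fumarate is absent, so CilT is inactive.
With no repressor bound, *oxaW* is transcribed.
So OxaW is produced and active.
Homoserine is present, so SibC is inactive.
With repressor LutH bound, *sibH* is not transcribed.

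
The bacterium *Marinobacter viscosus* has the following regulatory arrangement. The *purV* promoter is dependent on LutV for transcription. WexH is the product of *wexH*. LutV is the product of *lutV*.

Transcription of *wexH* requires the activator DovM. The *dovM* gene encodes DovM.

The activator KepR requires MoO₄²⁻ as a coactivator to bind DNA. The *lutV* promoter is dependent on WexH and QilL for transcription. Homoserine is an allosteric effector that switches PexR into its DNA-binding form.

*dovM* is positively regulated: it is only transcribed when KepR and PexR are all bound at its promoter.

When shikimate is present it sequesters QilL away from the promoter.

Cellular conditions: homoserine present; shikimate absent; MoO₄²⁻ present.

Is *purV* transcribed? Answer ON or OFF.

ON

MoO₄²⁻ is present, so KepR is active.
Homoserine is present, so PexR is active.
No repressor is bound and KepR and PexR are active, so *dovM* is transcribed.
So DovM is produced and active.
No repressor is bound and DovM is active, so *wexH* is transcribed.
So WexH is produced and active.
Shikimate is absent, so QilL is active.
No repressor is bound and WexH and QilL are active, so *lutV* is transcribed.
So LutV is produced and active.
No repressor is bound and LutV is active, so *purV* is transcribed.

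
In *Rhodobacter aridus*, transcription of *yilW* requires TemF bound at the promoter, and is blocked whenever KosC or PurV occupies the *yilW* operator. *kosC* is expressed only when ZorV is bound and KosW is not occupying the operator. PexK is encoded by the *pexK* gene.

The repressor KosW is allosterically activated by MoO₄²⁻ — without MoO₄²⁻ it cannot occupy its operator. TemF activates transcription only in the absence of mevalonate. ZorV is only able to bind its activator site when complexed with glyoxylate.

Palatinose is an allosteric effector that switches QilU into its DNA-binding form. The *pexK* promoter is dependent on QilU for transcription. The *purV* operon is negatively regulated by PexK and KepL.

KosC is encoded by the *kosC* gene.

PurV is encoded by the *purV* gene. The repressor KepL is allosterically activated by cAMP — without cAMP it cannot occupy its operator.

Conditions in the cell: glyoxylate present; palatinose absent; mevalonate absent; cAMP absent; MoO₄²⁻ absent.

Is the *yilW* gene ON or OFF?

Glyoxylate is present, so ZorV is active.
MoO₄²⁻ is absent, so KosW is inactive.
No repressor is bound and ZorV is active, so *kosC* is transcribed.
So KosC is produced and active.
Mevalonate is absent, so TemF is active.
Palatinose is absent, so QilU is inactive.
Required activator QilU is absent, so *pexK* is not transcribed.
So PexK is not produced.
cAMP is absent, so KepL is inactive.
With no repressor bound, *purV* is transcribed.
So PurV is produced and active.
With repressor KosC bound, *yilW* is not transcribed.

OFF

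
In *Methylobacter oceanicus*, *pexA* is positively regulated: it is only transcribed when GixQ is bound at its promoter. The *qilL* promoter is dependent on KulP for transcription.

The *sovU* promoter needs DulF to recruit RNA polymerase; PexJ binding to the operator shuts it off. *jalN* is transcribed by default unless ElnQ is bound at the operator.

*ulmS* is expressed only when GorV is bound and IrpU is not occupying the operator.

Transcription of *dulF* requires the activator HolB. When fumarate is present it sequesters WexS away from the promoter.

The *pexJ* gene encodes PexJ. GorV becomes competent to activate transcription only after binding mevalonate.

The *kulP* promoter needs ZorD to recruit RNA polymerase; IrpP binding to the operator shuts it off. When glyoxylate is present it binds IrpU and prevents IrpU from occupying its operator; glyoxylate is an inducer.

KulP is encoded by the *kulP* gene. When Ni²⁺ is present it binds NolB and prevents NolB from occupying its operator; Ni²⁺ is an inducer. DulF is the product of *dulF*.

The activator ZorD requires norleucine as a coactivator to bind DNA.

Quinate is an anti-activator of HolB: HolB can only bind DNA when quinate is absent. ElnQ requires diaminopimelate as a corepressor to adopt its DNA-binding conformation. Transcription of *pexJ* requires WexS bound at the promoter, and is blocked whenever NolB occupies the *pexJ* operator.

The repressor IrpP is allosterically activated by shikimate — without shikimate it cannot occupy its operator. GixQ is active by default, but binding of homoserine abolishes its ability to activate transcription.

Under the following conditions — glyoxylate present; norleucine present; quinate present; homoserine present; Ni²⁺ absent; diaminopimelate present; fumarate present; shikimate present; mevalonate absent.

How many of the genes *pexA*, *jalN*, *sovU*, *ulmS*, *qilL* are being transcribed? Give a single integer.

0

Homoserine is present, so GixQ is inactive.
Required activator GixQ is absent, so *pexA* is not transcribed.
→ *pexA* is OFF.
Diaminopimelate is present, so ElnQ is active.
With repressor ElnQ bound, *jalN* is not transcribed.
→ *jalN* is OFF.
Quinate is present, so HolB is inactive.
Required activator HolB is absent, so *dulF* is not transcribed.
So DulF is not produced.
Fumarate is present, so WexS is inactive.
Ni²⁺ is absent, so NolB is active.
With repressor NolB bound, *pexJ* is not transcribed.
So PexJ is not produced.
Required activator DulF is absent, so *sovU* is not transcribed.
→ *sovU* is OFF.
Glyoxylate is present, so IrpU is inactive.
Mevalonate is absent, so GorV is inactive.
Required activator GorV is absent, so *ulmS* is not transcribed.
→ *ulmS* is OFF.
Shikimate is present, so IrpP is active.
Norleucine is present, so ZorD is active.
With repressor IrpP bound, *kulP* is not transcribed.
So KulP is not produced.
Required activator KulP is absent, so *qilL* is not transcribed.
→ *qilL* is OFF.
0 of the 5 genes are transcribed.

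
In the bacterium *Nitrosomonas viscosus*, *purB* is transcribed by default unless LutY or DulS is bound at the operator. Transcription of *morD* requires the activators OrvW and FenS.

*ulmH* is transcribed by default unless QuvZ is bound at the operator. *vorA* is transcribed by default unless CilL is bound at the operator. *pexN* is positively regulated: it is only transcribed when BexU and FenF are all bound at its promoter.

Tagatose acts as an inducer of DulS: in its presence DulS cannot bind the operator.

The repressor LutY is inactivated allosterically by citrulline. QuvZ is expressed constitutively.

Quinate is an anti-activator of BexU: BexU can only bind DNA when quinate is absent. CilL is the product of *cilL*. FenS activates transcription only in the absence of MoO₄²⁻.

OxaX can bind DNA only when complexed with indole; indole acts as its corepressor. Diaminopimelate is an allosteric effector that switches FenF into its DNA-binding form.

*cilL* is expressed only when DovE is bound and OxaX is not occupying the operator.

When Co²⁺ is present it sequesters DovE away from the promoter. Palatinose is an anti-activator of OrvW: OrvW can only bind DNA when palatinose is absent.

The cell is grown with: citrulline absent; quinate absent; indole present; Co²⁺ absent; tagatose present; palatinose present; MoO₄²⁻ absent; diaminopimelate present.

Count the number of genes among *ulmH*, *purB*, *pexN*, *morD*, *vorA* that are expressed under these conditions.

2

QuvZ is produced constitutively and is active.
With repressor QuvZ bound, *ulmH* is not transcribed.
→ *ulmH* is OFF.
Citrulline is absent, so LutY is active.
Tagatose is present, so DulS is inactive.
With repressor LutY bound, *purB* is not transcribed.
→ *purB* is OFF.
Quinate is absent, so BexU is active.
Diaminopimelate is present, so FenF is active.
No repressor is bound and BexU and FenF are active, so *pexN* is transcribed.
→ *pexN* is ON.
Palatinose is present, so OrvW is inactive.
MoO₄²⁻ is absent, so FenS is active.
Required activator OrvW is absent, so *morD* is not transcribed.
→ *morD* is OFF.
Co²⁺ is absent, so DovE is active.
Indole is present, so OxaX is active.
With repressor OxaX bound, *cilL* is not transcribed.
So CilL is not produced.
With no repressor bound, *vorA* is transcribed.
→ *vorA* is ON.
2 of the 5 genes are transcribed.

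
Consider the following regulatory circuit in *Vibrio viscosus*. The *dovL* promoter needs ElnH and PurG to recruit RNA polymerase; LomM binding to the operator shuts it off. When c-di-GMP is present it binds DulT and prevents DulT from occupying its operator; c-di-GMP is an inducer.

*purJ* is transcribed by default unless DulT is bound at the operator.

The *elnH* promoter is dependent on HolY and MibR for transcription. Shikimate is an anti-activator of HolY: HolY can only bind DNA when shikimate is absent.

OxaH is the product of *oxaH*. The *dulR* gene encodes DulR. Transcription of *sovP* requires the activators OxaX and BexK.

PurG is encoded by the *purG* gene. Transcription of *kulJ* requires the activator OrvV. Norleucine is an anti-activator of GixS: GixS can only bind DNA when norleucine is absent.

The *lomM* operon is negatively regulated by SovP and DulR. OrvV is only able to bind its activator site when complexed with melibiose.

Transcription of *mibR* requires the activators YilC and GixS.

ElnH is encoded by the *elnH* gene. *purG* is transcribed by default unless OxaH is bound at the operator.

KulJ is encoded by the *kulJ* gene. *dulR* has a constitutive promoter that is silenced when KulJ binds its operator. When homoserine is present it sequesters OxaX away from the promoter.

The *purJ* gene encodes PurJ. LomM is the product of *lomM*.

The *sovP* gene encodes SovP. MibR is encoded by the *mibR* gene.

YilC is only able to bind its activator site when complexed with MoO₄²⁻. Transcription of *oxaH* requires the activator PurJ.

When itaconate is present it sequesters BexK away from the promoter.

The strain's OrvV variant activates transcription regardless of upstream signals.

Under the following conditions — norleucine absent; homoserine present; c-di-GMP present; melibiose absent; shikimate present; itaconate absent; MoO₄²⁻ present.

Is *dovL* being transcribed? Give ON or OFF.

Homoserine is present, so OxaX is inactive.
Itaconate is absent, so BexK is active.
Required activator OxaX is absent, so *sovP* is not transcribed.
So SovP is not produced.
OrvV is constitutively active in this strain.
No repressor is bound and OrvV is active, so *kulJ* is transcribed.
So KulJ is produced and active.
With repressor KulJ bound, *dulR* is not transcribed.
So DulR is not produced.
With no repressor bound, *lomM* is transcribed.
So LomM is produced and active.
Shikimate is present, so HolY is inactive.
MoO₄²⁻ is present, so YilC is active.
Norleucine is absent, so GixS is active.
No repressor is bound and YilC and GixS are active, so *mibR* is transcribed.
So MibR is produced and active.
Required activator HolY is absent, so *elnH* is not transcribed.
So ElnH is not produced.
c-di-GMP is present, so DulT is inactive.
With no repressor bound, *purJ* is transcribed.
So PurJ is produced and active.
No repressor is bound and PurJ is active, so *oxaH* is transcribed.
So OxaH is produced and active.
With repressor OxaH bound, *purG* is not transcribed.
So PurG is not produced.
With repressor LomM bound, *dovL* is not transcribed.

OFF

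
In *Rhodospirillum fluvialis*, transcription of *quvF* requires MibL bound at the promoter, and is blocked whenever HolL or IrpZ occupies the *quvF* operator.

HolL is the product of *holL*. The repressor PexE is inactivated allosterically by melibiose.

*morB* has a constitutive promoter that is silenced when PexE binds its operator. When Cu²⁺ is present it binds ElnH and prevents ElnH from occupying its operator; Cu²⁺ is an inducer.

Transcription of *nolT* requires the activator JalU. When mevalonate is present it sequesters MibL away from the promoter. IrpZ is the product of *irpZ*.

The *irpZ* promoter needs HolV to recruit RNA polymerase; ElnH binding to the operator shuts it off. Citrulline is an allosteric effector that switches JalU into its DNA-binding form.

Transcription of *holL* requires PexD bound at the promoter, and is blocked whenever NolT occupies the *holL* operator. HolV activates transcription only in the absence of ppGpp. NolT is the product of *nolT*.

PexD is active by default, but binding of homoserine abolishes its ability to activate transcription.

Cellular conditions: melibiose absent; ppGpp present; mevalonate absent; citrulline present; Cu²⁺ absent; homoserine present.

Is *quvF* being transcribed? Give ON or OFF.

Mevalonate is absent, so MibL is active.
Citrulline is present, so JalU is active.
No repressor is bound and JalU is active, so *nolT* is transcribed.
So NolT is produced and active.
Homoserine is present, so PexD is inactive.
With repressor NolT bound, *holL* is not transcribed.
So HolL is not produced.
ppGpp is present, so HolV is inactive.
Cu²⁺ is absent, so ElnH is active.
With repressor ElnH bound, *irpZ* is not transcribed.
So IrpZ is not produced.
No repressor is bound and MibL is active, so *quvF* is transcribed.

ON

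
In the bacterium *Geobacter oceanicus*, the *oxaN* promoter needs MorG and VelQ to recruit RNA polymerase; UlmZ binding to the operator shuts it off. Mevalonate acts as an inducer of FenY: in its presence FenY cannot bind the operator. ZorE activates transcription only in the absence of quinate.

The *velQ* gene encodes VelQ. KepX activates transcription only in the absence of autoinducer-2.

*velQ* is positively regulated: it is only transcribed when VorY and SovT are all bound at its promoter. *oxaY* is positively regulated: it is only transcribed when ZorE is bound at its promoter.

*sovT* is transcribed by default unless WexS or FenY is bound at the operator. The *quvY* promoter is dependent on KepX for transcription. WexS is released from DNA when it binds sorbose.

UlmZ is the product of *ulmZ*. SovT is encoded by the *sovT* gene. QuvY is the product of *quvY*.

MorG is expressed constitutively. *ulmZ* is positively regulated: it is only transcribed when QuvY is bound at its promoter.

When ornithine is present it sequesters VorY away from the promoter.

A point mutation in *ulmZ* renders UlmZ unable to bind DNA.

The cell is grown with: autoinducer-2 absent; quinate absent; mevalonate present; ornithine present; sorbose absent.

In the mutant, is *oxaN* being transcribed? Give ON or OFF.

MorG is produced constitutively and is active.
UlmZ is non-functional in this strain, so it has no effect.
Ornithine is present, so VorY is inactive.
Sorbose is absent, so WexS is active.
Mevalonate is present, so FenY is inactive.
With repressor WexS bound, *sovT* is not transcribed.
So SovT is not produced.
Required activator VorY is absent, so *velQ* is not transcribed.
So VelQ is not produced.
Required activator VelQ is absent, so *oxaN* is not transcribed.

OFF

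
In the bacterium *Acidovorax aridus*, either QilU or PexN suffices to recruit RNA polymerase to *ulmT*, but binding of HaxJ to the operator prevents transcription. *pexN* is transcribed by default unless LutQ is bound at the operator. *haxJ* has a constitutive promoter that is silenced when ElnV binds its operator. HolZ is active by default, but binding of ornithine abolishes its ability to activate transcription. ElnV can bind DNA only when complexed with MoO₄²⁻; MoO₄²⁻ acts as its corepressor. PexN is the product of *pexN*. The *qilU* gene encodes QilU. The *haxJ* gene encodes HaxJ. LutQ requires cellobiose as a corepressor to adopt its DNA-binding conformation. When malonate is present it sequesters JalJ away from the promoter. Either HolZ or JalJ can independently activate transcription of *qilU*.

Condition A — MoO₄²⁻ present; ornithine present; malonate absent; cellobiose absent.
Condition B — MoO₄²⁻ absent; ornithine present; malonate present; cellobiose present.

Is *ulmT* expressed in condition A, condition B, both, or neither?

A only

Condition A:
MoO₄²⁻ is present, so ElnV is active.
With repressor ElnV bound, *haxJ* is not transcribed.
So HaxJ is not produced.
Ornithine is present, so HolZ is inactive.
Malonate is absent, so JalJ is active.
Activator JalJ is present, so *qilU* is transcribed.
So QilU is produced and active.
Cellobiose is absent, so LutQ is inactive.
With no repressor bound, *pexN* is transcribed.
So PexN is produced and active.
Activator QilU is present, so *ulmT* is transcribed.
→ *ulmT* is ON in A.
Condition B:
MoO₄²⁻ is absent, so ElnV is inactive.
With no repressor bound, *haxJ* is transcribed.
So HaxJ is produced and active.
Ornithine is present, so HolZ is inactive.
Malonate is present, so JalJ is inactive.
No activator is available at the *qilU* promoter, so *qilU* is not transcribed.
So QilU is not produced.
Cellobiose is present, so LutQ is active.
With repressor LutQ bound, *pexN* is not transcribed.
So PexN is not produced.
With repressor HaxJ bound, *ulmT* is not transcribed.
→ *ulmT* is OFF in B.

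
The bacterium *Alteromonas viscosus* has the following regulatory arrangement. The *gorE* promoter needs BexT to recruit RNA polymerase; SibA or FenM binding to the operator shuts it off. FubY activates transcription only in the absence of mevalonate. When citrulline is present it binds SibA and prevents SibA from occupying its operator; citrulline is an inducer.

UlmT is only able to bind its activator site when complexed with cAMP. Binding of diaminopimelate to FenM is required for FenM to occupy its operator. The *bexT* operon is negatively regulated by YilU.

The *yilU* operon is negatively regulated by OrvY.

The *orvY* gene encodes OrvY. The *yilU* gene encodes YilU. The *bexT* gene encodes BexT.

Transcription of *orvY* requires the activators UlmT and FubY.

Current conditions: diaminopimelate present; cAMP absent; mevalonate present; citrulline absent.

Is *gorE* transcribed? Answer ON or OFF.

Citrulline is absent, so SibA is active.
cAMP is absent, so UlmT is inactive.
Mevalonate is present, so FubY is inactive.
Required activator UlmT is absent, so *orvY* is not transcribed.
So OrvY is not produced.
With no repressor bound, *yilU* is transcribed.
So YilU is produced and active.
With repressor YilU bound, *bexT* is not transcribed.
So BexT is not produced.
Diaminopimelate is present, so FenM is active.
With repressor SibA bound, *gorE* is not transcribed.

OFF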